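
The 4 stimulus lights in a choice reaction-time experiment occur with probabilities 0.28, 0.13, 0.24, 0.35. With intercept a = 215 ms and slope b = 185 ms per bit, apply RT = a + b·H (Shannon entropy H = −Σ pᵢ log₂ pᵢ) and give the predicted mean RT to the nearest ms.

Entropy contributions −pᵢ log₂ pᵢ: 0.5142, 0.3826, 0.4941, 0.5301; sum H = 1.9211 bits.
RT = a + bH = 215 + 185·1.9211 = 570.40 ms.

570 ms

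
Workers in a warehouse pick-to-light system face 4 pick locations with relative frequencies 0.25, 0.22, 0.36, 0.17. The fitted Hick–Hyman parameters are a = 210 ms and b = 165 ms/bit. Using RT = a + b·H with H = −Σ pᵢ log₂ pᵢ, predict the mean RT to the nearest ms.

H = 0.25·log₂(1/0.25) + 0.22·log₂(1/0.22) + 0.36·log₂(1/0.36) + 0.17·log₂(1/0.17) = 1.9458 bits.
RT = 210 + 165 × 1.9458 = 531.05 ms.

531 ms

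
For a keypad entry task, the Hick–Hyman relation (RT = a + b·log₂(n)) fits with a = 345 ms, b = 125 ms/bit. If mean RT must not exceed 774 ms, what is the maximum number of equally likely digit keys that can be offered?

10

125·log₂ n ≤ 774 − 345 = 429, giving log₂ n ≤ 3.4320 and n ≤ 10.793. The largest whole number is 10.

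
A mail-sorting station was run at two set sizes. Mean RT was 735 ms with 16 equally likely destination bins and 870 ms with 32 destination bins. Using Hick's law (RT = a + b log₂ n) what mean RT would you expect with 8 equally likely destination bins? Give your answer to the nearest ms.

With log₂ n on the abscissa the relation is linear; from the two conditions:
  b = (870 − 735) / (log₂ 32 − log₂ 16) = 135 / (5 − 4) = 135 ms/bit
  a = 735 − 135 × 4 = 195 ms
Then RT(8) = 195 + 135 × log₂ 8 = 195 + 135 × 3 ≈ 600.000 ms.

600 ms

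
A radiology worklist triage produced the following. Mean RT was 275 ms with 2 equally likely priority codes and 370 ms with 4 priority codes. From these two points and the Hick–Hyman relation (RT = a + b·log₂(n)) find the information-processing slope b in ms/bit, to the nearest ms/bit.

95 ms/bit

b = (RT₂ − RT₁)/(log₂ n₂ − log₂ n₁) = (370 − 275)/(2 − 1) = 95 ms/bit.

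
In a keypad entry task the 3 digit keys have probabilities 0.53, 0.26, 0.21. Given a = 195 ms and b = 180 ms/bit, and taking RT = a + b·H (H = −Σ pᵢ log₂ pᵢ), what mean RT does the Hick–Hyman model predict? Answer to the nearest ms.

458 ms

H = 0.53·log₂(1/0.53) + 0.26·log₂(1/0.26) + 0.21·log₂(1/0.21) = 1.4636 bits.
RT = 195 + 180 × 1.4636 = 458.44 ms.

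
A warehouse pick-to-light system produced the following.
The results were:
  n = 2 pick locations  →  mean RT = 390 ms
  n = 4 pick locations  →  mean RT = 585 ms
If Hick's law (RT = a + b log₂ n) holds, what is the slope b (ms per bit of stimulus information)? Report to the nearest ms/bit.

195 ms/bit

Slope: b = (585 − 390) / (log₂ 4 − log₂ 2) = 195/1.0000 = 195 ms/bit.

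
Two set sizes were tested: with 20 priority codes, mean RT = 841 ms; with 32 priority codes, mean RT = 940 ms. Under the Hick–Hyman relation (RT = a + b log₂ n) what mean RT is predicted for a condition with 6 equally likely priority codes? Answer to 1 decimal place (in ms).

587.4 ms

Solve the two-equation system in a and b:
  b = (940 − 841) / (log₂ 32 − log₂ 20) = 99 / (5 − 4.3219) = 146.002 ms/bit
  a = 841 − 146.002 × 4.3219 = 209.989 ms
Then RT(6) = 209.989 + 146.002 × log₂ 6 = 209.989 + 146.002 × 2.5850 ≈ 587.399 ms.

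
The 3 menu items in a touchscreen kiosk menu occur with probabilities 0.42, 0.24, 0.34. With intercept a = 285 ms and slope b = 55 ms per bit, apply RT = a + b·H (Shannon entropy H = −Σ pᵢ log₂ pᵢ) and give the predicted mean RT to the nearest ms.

370 ms

H = 0.42·log₂(1/0.42) + 0.24·log₂(1/0.24) + 0.34·log₂(1/0.34) = 1.5490 bits.
RT = 285 + 55 × 1.5490 = 370.19 ms.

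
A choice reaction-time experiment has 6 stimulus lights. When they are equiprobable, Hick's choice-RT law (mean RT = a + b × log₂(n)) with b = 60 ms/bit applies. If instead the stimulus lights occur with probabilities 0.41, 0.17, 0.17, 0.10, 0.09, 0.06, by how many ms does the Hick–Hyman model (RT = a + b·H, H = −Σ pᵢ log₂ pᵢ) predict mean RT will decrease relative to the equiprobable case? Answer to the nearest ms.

18 ms

Equiprobable entropy H₀ = log₂ 6 = 2.5850 bits.
Skewed entropy H = −Σ pᵢ log₂ pᵢ = 2.2849 bits.
ΔRT = b·(H₀ − H) = 60 × 0.3000 = 18.00 ms.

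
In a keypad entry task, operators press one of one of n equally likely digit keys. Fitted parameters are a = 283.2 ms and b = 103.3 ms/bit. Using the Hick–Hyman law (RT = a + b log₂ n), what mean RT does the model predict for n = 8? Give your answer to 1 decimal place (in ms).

593.1 ms

log₂(8) = 3 bits, so RT = 283.2 + 103.3 × 3 ≈ 593.100 ms.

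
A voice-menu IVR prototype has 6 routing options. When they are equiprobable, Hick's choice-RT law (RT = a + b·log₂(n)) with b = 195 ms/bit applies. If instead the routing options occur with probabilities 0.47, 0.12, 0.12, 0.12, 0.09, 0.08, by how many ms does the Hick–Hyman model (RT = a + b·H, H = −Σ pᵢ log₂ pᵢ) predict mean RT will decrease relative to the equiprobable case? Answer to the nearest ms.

72 ms

The RT saving is b·ΔH. Equiprobable H₀ = log₂(6) = 2.5850 bits; with the given probabilities H = 2.2173 bits.
b·(H₀ − H) = 195 × (2.5850 − 2.2173) = 71.69 ms.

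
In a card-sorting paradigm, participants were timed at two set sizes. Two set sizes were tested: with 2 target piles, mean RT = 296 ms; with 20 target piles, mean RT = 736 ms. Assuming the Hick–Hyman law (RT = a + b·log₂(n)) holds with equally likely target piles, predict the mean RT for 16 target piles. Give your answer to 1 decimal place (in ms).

693.4 ms

With log₂ n on the abscissa the relation is linear; from the two conditions:
  b = (736 − 296) / (log₂ 20 − log₂ 2) = 440 / (4.3219 − 1) = 132.453 ms/bit
  a = 296 − 132.453 × 1 = 163.547 ms
Then RT(16) = 163.547 + 132.453 × log₂ 16 = 163.547 + 132.453 × 4 ≈ 693.360 ms.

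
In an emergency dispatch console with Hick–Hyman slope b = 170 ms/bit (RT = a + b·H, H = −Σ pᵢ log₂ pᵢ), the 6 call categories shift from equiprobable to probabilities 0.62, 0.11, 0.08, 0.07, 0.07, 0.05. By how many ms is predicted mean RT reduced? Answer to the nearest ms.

130 ms

The RT saving is b·ΔH. Equiprobable H₀ = log₂(6) = 2.5850 bits; with the given probabilities H = 1.8226 bits.
b·(H₀ − H) = 170 × (2.5850 − 1.8226) = 129.60 ms.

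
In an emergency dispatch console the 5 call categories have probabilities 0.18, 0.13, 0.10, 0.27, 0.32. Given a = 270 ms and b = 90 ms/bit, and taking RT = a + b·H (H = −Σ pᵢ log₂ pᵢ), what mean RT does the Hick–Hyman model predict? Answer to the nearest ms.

H = 0.18·log₂(1/0.18) + 0.13·log₂(1/0.13) + 0.10·log₂(1/0.10) + 0.27·log₂(1/0.27) + 0.32·log₂(1/0.32) = 2.1962 bits.
RT = 270 + 90 × 2.1962 = 467.66 ms.

468 ms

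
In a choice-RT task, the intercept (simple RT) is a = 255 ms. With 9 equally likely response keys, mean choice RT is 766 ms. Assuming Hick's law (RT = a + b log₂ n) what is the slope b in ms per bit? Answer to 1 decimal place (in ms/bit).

161.2 ms/bit

log₂(9) = 3.1699 bits.
b = (RT − a)/log₂ n = (766 − 255) / 3.1699 = 161.203 ms/bit.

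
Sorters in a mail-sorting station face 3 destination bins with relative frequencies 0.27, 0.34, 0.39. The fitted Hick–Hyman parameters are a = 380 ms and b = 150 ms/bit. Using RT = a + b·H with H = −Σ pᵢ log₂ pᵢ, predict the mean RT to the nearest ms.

Entropy contributions −pᵢ log₂ pᵢ: 0.5100, 0.5292, 0.5298; sum H = 1.5690 bits.
RT = a + bH = 380 + 150·1.5690 = 615.35 ms.

615 ms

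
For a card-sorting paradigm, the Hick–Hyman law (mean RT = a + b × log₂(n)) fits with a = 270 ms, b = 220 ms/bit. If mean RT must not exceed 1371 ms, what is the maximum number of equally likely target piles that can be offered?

32

Information budget: (1371 − 270)/220 = 5.0045 bits, so n ≤ 2^5.0045 = 32.101 → at most 32.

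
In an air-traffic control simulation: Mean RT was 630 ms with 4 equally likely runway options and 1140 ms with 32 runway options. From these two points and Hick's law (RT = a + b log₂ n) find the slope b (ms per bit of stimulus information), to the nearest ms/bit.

Slope: b = (1140 − 630) / (log₂ 32 − log₂ 4) = 510/3.0000 = 170 ms/bit.

170 ms/bit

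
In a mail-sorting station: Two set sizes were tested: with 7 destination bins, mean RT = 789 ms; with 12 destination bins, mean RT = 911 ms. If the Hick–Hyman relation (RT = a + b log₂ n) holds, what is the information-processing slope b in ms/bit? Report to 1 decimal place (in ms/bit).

Slope: b = (911 − 789) / (log₂ 12 − log₂ 7) = 122/0.7776 = 156.891 ms/bit.

156.9 ms/bit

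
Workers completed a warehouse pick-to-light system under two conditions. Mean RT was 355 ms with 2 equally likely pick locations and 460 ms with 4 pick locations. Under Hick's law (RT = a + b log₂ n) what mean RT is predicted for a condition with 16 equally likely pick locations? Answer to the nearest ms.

Fit slope and intercept:
  b = (460 − 355) / (log₂ 4 − log₂ 2) = 105 / (2 − 1) = 105 ms/bit
  a = 355 − 105 × 1 = 250 ms
Then RT(16) = 250 + 105 × log₂ 16 = 250 + 105 × 4 ≈ 670.000 ms.

670 ms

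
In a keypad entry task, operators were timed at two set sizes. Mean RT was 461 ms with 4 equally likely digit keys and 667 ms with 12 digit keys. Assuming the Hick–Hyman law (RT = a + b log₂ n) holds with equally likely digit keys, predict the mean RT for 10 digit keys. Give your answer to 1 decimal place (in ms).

Solve the two-equation system in a and b:
  b = (667 − 461) / (log₂ 12 − log₂ 4) = 206 / (3.5850 − 2) = 129.972 ms/bit
  a = 461 − 129.972 × 2 = 201.057 ms
Then RT(10) = 201.057 + 129.972 × log₂ 10 = 201.057 + 129.972 × 3.3219 ≈ 632.813 ms.

632.8 ms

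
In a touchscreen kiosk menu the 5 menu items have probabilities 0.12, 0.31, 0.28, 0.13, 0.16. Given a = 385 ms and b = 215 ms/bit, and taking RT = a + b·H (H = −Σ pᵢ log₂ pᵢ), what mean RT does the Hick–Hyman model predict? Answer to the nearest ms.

860 ms

H = 0.12·log₂(1/0.12) + 0.31·log₂(1/0.31) + 0.28·log₂(1/0.28) + 0.13·log₂(1/0.13) + 0.16·log₂(1/0.16) = 2.2107 bits.
RT = 385 + 215 × 2.2107 = 860.31 ms.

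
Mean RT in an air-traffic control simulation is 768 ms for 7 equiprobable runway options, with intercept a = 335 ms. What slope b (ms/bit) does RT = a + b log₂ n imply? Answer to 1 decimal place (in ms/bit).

b = (768 − 335) / log₂(7) = 433 / 2.8074 = 154.238 ms/bit.

154.2 ms/bit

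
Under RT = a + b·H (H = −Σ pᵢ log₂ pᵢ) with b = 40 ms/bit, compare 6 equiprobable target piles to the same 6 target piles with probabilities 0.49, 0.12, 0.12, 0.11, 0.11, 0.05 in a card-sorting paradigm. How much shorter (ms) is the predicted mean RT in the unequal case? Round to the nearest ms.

The RT saving is b·ΔH. Equiprobable H₀ = log₂(6) = 2.5850 bits; with the given probabilities H = 2.1551 bits.
b·(H₀ − H) = 40 × (2.5850 − 2.1551) = 17.20 ms.

17 ms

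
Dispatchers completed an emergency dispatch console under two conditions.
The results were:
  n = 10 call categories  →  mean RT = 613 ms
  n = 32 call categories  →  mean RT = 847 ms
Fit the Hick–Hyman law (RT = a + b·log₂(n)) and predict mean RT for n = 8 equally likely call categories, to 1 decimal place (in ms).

568.1 ms

Solve the two-equation system in a and b:
  b = (847 − 613) / (log₂ 32 − log₂ 10) = 234 / (5 − 3.3219) = 139.446 ms/bit
  a = 613 − 139.446 × 3.3219 = 149.771 ms
Then RT(8) = 149.771 + 139.446 × log₂ 8 = 149.771 + 139.446 × 3 ≈ 568.108 ms.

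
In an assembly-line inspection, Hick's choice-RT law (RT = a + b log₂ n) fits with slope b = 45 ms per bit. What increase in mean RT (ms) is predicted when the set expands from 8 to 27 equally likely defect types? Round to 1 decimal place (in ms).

79.0 ms

The intercept a cancels: ΔRT = b·(log₂ n₂ − log₂ n₁) = b·log₂(n₂/n₁).
log₂(27) − log₂(8) = 4.7549 − 3 = 1.7549.
ΔRT = 45 × 1.7549 = 78.970 ms.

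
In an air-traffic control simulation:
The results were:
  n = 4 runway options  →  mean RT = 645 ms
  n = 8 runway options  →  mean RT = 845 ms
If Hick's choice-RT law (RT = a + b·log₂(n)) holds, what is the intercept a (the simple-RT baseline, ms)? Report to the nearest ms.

The slope on a log₂ axis is (845 − 645) / (3 − 2) = 200 ms/bit.
a = RT₁ − b·log₂ n₁ = 645 − 200 × 2 = 245.000 ms.

245 ms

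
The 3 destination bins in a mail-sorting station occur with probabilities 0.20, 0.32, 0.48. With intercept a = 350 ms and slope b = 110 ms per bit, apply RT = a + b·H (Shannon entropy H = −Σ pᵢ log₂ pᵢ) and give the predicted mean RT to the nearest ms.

Entropy contributions −pᵢ log₂ pᵢ: 0.4644, 0.5260, 0.5083; sum H = 1.4987 bits.
RT = a + bH = 350 + 110·1.4987 = 514.86 ms.

515 ms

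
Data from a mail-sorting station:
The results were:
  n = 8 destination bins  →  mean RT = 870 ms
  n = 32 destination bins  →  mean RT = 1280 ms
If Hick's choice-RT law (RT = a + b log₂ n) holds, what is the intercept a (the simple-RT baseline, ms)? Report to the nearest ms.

255 ms

Slope: b = (1280 − 870) / (log₂ 32 − log₂ 8) = 410/2.0000 = 205 ms/bit.
Intercept: a = 870 − 205·log₂(8) = 255.000 ms.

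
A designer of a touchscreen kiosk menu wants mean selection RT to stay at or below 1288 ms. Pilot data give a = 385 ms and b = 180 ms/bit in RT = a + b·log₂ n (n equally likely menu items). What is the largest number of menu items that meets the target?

Set 385 + 180·log₂ n ≤ 1288 → log₂ n ≤ (1288 − 385)/180 = 5.0167.
So n ≤ 2^5.0167 = 32.372; the largest integer n is 32.

32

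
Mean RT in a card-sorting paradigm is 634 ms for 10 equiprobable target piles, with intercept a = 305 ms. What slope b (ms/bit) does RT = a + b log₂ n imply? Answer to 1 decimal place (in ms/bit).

10 alternatives carry log₂ 10 = 3.3219 bits; the choice cost is 634 − 305 = 329 ms, so b = 329/3.3219 = 99.039 ms/bit.

99.0 ms/bit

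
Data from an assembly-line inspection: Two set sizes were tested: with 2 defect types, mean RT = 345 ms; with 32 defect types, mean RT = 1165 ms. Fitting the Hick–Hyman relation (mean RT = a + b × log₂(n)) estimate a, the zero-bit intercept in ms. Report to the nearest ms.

The slope on a log₂ axis is (1165 − 345) / (5 − 1) = 205 ms/bit.
Intercept: a = 345 − 205·log₂(2) = 140.000 ms.

140 ms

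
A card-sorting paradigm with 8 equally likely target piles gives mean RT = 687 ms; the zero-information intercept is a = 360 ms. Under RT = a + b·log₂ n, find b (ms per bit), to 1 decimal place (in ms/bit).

109.0 ms/bit

log₂(8) = 3 bits.
b = (RT − a)/log₂ n = (687 − 360) / 3 = 109.000 ms/bit.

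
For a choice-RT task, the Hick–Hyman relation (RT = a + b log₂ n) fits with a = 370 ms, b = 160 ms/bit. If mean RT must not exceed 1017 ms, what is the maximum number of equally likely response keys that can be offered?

Information budget: (1017 − 370)/160 = 4.0438 bits, so n ≤ 2^4.0438 = 16.493 → at most 16.

16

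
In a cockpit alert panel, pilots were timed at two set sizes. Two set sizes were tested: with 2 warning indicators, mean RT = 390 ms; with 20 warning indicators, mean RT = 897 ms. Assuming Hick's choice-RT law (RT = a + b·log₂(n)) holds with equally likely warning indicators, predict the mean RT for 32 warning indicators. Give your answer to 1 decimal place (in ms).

1000.5 ms

RT is linear in log₂ n, so two points fix the line:
  b = (897 − 390) / (log₂ 20 − log₂ 2) = 507 / (4.3219 − 1) = 152.622 ms/bit
  a = 390 − 152.622 × 1 = 237.378 ms
Then RT(32) = 237.378 + 152.622 × log₂ 32 = 237.378 + 152.622 × 5 ≈ 1000.489 ms.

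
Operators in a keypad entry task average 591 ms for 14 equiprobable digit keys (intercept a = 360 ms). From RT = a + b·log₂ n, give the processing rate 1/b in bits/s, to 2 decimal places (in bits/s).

Choice component = 591 − 360 = 231 ms over log₂(14) = 3.8074 bits.
b = 231 / 3.8074 = 60.672 ms/bit, so 1/b = 16.482 bits/s.

16.48 bits/s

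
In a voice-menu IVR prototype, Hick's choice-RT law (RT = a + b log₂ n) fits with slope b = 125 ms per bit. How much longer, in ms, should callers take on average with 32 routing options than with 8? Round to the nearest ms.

250 ms

Only the slope matters, since a is common to both: ΔRT = b·log₂(n₂/n₁).
log₂(32) − log₂(8) = log₂(32/8) = log₂(4) = 2.
ΔRT = 125 × 2.0000 = 250.000 ms.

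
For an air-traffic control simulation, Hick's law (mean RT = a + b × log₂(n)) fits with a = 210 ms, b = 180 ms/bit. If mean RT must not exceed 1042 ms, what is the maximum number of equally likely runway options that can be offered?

24

180·log₂ n ≤ 1042 − 210 = 832, giving log₂ n ≤ 4.6222 and n ≤ 24.628. The largest whole number is 24.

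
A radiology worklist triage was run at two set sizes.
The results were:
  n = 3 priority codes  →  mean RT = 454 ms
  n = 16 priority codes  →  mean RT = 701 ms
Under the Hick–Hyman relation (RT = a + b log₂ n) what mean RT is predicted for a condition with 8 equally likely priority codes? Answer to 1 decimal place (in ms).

598.7 ms

Solve the two-equation system in a and b:
  b = (701 − 454) / (log₂ 16 − log₂ 3) = 247 / (4 − 1.5850) = 102.276 ms/bit
  a = 454 − 102.276 × 1.5850 = 291.897 ms
Then RT(8) = 291.897 + 102.276 × log₂ 8 = 291.897 + 102.276 × 3 ≈ 598.724 ms.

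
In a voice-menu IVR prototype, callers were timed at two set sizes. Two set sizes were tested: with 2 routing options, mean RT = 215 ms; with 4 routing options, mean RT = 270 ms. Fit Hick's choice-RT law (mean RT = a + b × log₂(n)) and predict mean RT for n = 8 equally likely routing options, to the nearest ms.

325 ms

Fit slope and intercept:
  b = (270 − 215) / (log₂ 4 − log₂ 2) = 55 / (2 − 1) = 55 ms/bit
  a = 215 − 55 × 1 = 160 ms
Then RT(8) = 160 + 55 × log₂ 8 = 160 + 55 × 3 ≈ 325.000 ms.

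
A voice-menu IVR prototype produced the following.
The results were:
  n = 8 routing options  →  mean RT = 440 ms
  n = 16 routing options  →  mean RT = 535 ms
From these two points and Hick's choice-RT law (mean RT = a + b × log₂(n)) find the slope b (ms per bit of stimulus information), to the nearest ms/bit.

95 ms/bit

Slope: b = (535 − 440) / (log₂ 16 − log₂ 8) = 95/1.0000 = 95 ms/bit.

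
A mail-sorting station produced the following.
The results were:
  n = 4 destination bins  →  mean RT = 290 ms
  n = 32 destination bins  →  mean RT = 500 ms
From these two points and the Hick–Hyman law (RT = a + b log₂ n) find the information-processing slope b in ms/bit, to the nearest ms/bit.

70 ms/bit

Slope: b = (500 − 290) / (log₂ 32 − log₂ 4) = 210/3.0000 = 70 ms/bit.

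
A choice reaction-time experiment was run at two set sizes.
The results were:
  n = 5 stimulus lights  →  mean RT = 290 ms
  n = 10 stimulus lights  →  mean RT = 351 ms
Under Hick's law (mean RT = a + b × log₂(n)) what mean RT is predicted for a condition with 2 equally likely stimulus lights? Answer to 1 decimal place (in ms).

209.4 ms

With log₂ n on the abscissa the relation is linear; from the two conditions:
  b = (351 − 290) / (log₂ 10 − log₂ 5) = 61 / (3.3219 − 2.3219) = 61.000 ms/bit
  a = 290 − 61.000 × 2.3219 = 148.362 ms
Then RT(2) = 148.362 + 61.000 × log₂ 2 = 148.362 + 61.000 × 1 ≈ 209.362 ms.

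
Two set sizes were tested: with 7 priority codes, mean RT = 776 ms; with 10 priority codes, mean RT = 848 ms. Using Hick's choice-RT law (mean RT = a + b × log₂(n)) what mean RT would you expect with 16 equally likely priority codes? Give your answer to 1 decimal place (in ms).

With log₂ n on the abscissa the relation is linear; from the two conditions:
  b = (848 − 776) / (log₂ 10 − log₂ 7) = 72 / (3.3219 − 2.8074) = 139.922 ms/bit
  a = 776 − 139.922 × 2.8074 = 383.190 ms
Then RT(16) = 383.190 + 139.922 × log₂ 16 = 383.190 + 139.922 × 4 ≈ 942.877 ms.

942.9 ms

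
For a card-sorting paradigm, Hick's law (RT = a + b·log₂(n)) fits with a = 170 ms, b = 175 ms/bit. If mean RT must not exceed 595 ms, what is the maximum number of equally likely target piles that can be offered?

5

175·log₂ n ≤ 595 − 170 = 425, giving log₂ n ≤ 2.4286 and n ≤ 5.384. The largest whole number is 5.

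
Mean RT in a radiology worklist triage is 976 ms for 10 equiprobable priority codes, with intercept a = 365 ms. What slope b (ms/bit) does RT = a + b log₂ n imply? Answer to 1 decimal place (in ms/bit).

183.9 ms/bit

log₂(10) = 3.3219 bits.
b = (RT − a)/log₂ n = (976 − 365) / 3.3219 = 183.929 ms/bit.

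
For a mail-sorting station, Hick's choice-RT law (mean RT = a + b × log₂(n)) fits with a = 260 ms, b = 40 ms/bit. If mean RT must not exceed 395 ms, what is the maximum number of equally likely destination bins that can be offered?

10

Information budget: (395 − 260)/40 = 3.3750 bits, so n ≤ 2^3.3750 = 10.375 → at most 10.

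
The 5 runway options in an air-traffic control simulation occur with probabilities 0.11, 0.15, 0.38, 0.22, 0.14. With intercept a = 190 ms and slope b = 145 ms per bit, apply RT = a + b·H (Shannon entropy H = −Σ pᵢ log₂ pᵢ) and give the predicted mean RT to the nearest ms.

Entropy contributions −pᵢ log₂ pᵢ: 0.3503, 0.4105, 0.5305, 0.4806, 0.3971; sum H = 2.1690 bits.
RT = a + bH = 190 + 145·2.1690 = 504.50 ms.

505 ms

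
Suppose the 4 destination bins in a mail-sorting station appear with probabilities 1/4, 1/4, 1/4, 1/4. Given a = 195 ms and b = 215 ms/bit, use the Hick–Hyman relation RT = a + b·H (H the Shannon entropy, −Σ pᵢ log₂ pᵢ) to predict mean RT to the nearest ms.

H = −Σ pᵢ log₂ pᵢ = 0.25·2 + 0.25·2 + 0.25·2 + 0.25·2 = 2.000 bits.
RT = 195 + 215 × 2.000 = 625.00 ms.

625 ms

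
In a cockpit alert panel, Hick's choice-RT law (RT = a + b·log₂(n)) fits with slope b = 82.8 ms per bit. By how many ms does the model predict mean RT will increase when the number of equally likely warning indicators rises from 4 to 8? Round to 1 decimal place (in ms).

82.8 ms

Only the slope matters, since a is common to both: ΔRT = b·log₂(n₂/n₁).
log₂(8) − log₂(4) = log₂(8/4) = log₂(2) = 1.
ΔRT = 82.8 × 1.0000 = 82.800 ms.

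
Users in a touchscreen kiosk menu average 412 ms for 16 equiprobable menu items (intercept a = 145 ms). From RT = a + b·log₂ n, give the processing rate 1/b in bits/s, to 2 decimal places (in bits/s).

14.98 bits/s

Choice component = 412 − 145 = 267 ms over log₂(16) = 4 bits.
b = 267 / 4 = 66.750 ms/bit, so 1/b = 14.981 bits/s.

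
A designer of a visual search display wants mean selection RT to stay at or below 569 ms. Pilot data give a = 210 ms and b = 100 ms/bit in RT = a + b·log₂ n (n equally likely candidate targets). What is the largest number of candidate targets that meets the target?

Set 210 + 100·log₂ n ≤ 569 → log₂ n ≤ (569 − 210)/100 = 3.5900.
So n ≤ 2^3.5900 = 12.042; the largest integer n is 12.

12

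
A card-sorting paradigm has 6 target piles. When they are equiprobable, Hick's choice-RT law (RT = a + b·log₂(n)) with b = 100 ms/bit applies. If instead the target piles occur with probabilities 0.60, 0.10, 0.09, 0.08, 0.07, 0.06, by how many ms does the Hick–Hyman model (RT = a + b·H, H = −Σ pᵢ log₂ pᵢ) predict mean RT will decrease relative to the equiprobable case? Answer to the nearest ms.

Equiprobable entropy H₀ = log₂ 6 = 2.5850 bits.
Skewed entropy H = −Σ pᵢ log₂ pᵢ = 1.8906 bits.
ΔRT = b·(H₀ − H) = 100 × 0.6943 = 69.43 ms.

69 ms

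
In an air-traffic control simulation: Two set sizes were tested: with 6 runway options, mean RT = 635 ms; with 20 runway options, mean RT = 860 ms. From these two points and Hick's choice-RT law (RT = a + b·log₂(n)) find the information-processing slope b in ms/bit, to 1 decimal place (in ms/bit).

129.5 ms/bit

b = (RT₂ − RT₁)/(log₂ n₂ − log₂ n₁) = (860 − 635)/(4.3219 − 2.5850) = 129.536 ms/bit.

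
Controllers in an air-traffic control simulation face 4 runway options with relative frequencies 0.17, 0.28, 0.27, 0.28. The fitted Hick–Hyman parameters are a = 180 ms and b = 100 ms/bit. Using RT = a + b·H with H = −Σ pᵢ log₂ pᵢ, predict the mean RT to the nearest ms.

377 ms

H = 0.17·log₂(1/0.17) + 0.28·log₂(1/0.28) + 0.27·log₂(1/0.27) + 0.28·log₂(1/0.28) = 1.9730 bits.
RT = 180 + 100 × 1.9730 = 377.30 ms.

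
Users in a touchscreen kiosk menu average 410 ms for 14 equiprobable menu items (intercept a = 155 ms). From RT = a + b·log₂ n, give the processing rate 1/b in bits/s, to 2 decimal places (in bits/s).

b = (410 − 155)/log₂ 14 = 255/3.8074 = 66.976 ms per bit = 0.06698 s/bit; the reciprocal is 14.931 bits/s.

14.93 bits/s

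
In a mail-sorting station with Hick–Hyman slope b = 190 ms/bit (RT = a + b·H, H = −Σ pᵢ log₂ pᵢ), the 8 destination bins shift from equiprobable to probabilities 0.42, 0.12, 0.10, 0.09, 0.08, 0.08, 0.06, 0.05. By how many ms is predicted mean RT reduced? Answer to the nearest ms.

Equiprobable entropy H₀ = log₂ 8 = 3.0000 bits.
Skewed entropy H = −Σ pᵢ log₂ pᵢ = 2.5802 bits.
ΔRT = b·(H₀ − H) = 190 × 0.4198 = 79.76 ms.

80 ms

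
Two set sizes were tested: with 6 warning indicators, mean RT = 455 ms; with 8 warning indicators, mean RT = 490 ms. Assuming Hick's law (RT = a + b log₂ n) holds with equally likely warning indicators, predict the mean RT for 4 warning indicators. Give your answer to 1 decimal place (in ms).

RT is linear in log₂ n, so two points fix the line:
  b = (490 − 455) / (log₂ 8 − log₂ 6) = 35 / (3 − 2.5850) = 84.330 ms/bit
  a = 455 − 84.330 × 2.5850 = 237.011 ms
Then RT(4) = 237.011 + 84.330 × log₂ 4 = 237.011 + 84.330 × 2 ≈ 405.670 ms.

405.7 ms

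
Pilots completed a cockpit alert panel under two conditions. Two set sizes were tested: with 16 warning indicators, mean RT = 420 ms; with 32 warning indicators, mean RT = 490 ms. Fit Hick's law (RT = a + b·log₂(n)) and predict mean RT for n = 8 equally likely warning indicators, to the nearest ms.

Fit slope and intercept:
  b = (490 − 420) / (log₂ 32 − log₂ 16) = 70 / (5 − 4) = 70 ms/bit
  a = 420 − 70 × 4 = 140 ms
Then RT(8) = 140 + 70 × log₂ 8 = 140 + 70 × 3 ≈ 350.000 ms.

350 ms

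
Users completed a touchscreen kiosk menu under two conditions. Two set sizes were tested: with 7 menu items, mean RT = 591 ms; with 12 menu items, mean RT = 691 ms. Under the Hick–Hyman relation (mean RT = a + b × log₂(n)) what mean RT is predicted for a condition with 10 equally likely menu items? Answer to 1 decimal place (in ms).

Fit slope and intercept:
  b = (691 − 591) / (log₂ 12 − log₂ 7) = 100 / (3.5850 − 2.8074) = 128.600 ms/bit
  a = 591 − 128.600 × 2.8074 = 229.975 ms
Then RT(10) = 229.975 + 128.600 × log₂ 10 = 229.975 + 128.600 × 3.3219 ≈ 657.174 ms.

657.2 ms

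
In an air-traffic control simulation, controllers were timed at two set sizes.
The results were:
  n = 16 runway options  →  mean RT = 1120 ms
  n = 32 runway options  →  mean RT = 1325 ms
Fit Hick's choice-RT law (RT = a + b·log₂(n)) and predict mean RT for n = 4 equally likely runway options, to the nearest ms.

710 ms

Fit slope and intercept:
  b = (1325 − 1120) / (log₂ 32 − log₂ 16) = 205 / (5 − 4) = 205 ms/bit
  a = 1120 − 205 × 4 = 300 ms
Then RT(4) = 300 + 205 × log₂ 4 = 300 + 205 × 2 ≈ 710.000 ms.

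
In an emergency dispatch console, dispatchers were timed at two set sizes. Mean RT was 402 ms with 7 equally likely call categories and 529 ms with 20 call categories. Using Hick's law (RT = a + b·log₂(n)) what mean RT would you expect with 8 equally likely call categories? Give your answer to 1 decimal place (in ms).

RT is linear in log₂ n, so two points fix the line:
  b = (529 − 402) / (log₂ 20 − log₂ 7) = 127 / (4.3219 − 2.8074) = 83.852 ms/bit
  a = 402 − 83.852 × 2.8074 = 166.598 ms
Then RT(8) = 166.598 + 83.852 × log₂ 8 = 166.598 + 83.852 × 3 ≈ 418.154 ms.

418.2 ms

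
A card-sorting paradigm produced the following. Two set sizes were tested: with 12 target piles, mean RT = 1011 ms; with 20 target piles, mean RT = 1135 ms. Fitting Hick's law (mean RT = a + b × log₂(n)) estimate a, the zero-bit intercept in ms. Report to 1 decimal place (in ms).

Slope: b = (1135 − 1011) / (log₂ 20 − log₂ 12) = 124/0.7370 = 168.258 ms/bit.
Intercept: a = 1011 − 168.258·log₂(12) = 407.803 ms.

407.8 ms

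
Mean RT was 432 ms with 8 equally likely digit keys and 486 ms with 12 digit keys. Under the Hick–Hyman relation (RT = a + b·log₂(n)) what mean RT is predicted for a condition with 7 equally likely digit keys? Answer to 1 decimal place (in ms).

RT is linear in log₂ n, so two points fix the line:
  b = (486 − 432) / (log₂ 12 − log₂ 8) = 54 / (3.5850 − 3) = 92.314 ms/bit
  a = 432 − 92.314 × 3 = 155.059 ms
Then RT(7) = 155.059 + 92.314 × log₂ 7 = 155.059 + 92.314 × 2.8074 ≈ 414.216 ms.

414.2 ms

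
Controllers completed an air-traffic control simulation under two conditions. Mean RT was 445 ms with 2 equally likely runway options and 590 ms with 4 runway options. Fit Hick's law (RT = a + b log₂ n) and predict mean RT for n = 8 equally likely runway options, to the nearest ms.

RT is linear in log₂ n, so two points fix the line:
  b = (590 − 445) / (log₂ 4 − log₂ 2) = 145 / (2 − 1) = 145 ms/bit
  a = 445 − 145 × 1 = 300 ms
Then RT(8) = 300 + 145 × log₂ 8 = 300 + 145 × 3 ≈ 735.000 ms.

735 ms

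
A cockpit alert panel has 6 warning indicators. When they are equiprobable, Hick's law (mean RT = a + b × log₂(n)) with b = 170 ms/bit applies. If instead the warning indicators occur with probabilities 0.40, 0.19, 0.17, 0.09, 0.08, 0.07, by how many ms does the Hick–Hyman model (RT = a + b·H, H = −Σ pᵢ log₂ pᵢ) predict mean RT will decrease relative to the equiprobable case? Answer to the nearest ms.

Equiprobable entropy H₀ = log₂ 6 = 2.5850 bits.
Skewed entropy H = −Σ pᵢ log₂ pᵢ = 2.2913 bits.
ΔRT = b·(H₀ − H) = 170 × 0.2937 = 49.92 ms.

50 ms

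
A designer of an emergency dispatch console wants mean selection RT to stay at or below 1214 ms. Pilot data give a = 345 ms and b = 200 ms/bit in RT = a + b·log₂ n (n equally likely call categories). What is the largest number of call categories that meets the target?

Set 345 + 200·log₂ n ≤ 1214 → log₂ n ≤ (1214 − 345)/200 = 4.3450.
So n ≤ 2^4.3450 = 20.322; the largest integer n is 20.

20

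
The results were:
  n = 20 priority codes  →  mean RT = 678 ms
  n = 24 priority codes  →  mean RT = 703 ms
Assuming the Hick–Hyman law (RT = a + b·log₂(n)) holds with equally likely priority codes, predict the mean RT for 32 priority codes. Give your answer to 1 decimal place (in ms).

742.4 ms

Fit slope and intercept:
  b = (703 − 678) / (log₂ 24 − log₂ 20) = 25 / (4.5850 − 4.3219) = 95.045 ms/bit
  a = 678 − 95.045 × 4.3219 = 267.224 ms
Then RT(32) = 267.224 + 95.045 × log₂ 32 = 267.224 + 95.045 × 5 ≈ 742.447 ms.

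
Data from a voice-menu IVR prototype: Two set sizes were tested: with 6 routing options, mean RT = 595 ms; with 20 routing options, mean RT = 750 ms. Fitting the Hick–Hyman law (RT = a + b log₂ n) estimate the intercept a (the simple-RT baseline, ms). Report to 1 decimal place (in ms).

The slope on a log₂ axis is (750 − 595) / (4.3219 − 2.5850) = 89.236 ms/bit.
a = RT₁ − b·log₂ n₁ = 595 − 89.236 × 2.5850 = 364.328 ms.

364.3 ms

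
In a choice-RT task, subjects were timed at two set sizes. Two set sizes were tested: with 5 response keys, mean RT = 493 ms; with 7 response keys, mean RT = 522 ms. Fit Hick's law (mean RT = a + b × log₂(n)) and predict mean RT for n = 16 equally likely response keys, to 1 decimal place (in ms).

593.3 ms

With log₂ n on the abscissa the relation is linear; from the two conditions:
  b = (522 − 493) / (log₂ 7 − log₂ 5) = 29 / (2.8074 − 2.3219) = 59.741 ms/bit
  a = 493 − 59.741 × 2.3219 = 354.285 ms
Then RT(16) = 354.285 + 59.741 × log₂ 16 = 354.285 + 59.741 × 4 ≈ 593.250 ms.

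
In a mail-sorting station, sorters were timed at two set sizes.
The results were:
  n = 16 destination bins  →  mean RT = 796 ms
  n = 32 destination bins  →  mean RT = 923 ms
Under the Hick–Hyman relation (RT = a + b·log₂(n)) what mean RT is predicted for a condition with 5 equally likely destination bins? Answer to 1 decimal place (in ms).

582.9 ms

RT is linear in log₂ n, so two points fix the line:
  b = (923 − 796) / (log₂ 32 − log₂ 16) = 127 / (5 − 4) = 127.000 ms/bit
  a = 796 − 127.000 × 4 = 288.000 ms
Then RT(5) = 288.000 + 127.000 × log₂ 5 = 288.000 + 127.000 × 2.3219 ≈ 582.885 ms.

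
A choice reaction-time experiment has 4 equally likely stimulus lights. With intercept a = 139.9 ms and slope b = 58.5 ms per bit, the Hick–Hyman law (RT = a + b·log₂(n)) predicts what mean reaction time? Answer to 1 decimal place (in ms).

256.9 ms

log₂(4) = 2 bits, so RT = 139.9 + 58.5 × 2 ≈ 256.900 ms.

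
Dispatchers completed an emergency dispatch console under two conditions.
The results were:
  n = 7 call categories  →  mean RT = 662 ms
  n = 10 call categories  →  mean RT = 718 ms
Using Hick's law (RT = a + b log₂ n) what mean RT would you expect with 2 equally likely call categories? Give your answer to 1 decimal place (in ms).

465.3 ms

With log₂ n on the abscissa the relation is linear; from the two conditions:
  b = (718 − 662) / (log₂ 10 − log₂ 7) = 56 / (3.3219 − 2.8074) = 108.828 ms/bit
  a = 662 − 108.828 × 2.8074 = 356.481 ms
Then RT(2) = 356.481 + 108.828 × log₂ 2 = 356.481 + 108.828 × 1 ≈ 465.309 ms.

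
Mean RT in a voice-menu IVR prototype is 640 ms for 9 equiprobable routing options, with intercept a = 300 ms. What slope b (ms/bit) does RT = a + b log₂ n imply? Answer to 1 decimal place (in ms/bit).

b = (640 − 300) / log₂(9) = 340 / 3.1699 = 107.258 ms/bit.

107.3 ms/bit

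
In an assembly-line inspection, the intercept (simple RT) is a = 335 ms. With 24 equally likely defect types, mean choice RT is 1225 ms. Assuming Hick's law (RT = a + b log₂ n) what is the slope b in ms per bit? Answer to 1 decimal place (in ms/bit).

194.1 ms/bit

b = (1225 − 335) / log₂(24) = 890 / 4.5850 = 194.113 ms/bit.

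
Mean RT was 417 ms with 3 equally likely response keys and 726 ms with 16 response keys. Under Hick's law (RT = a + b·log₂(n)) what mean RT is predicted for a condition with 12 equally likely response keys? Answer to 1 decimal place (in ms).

672.9 ms

Solve the two-equation system in a and b:
  b = (726 − 417) / (log₂ 16 − log₂ 3) = 309 / (4 − 1.5850) = 127.948 ms/bit
  a = 417 − 127.948 × 1.5850 = 214.207 ms
Then RT(12) = 214.207 + 127.948 × log₂ 12 = 214.207 + 127.948 × 3.5850 ≈ 672.897 ms.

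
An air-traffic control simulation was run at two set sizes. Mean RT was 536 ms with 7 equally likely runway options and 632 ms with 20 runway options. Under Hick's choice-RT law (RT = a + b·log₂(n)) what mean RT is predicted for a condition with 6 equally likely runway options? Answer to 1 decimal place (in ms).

521.9 ms

Fit slope and intercept:
  b = (632 − 536) / (log₂ 20 − log₂ 7) = 96 / (4.3219 − 2.8074) = 63.384 ms/bit
  a = 536 − 63.384 × 2.8074 = 358.058 ms
Then RT(6) = 358.058 + 63.384 × log₂ 6 = 358.058 + 63.384 × 2.5850 ≈ 521.904 ms.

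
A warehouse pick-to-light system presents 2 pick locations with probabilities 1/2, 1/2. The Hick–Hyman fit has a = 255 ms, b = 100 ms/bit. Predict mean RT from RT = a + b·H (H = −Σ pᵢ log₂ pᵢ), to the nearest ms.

355 ms

Each term −pᵢ log₂ pᵢ: 0.5·1 + 0.5·1; summed, H = 1.000 bits.
Mean RT = a + bH = 255 + 100·1.000 = 355.00 ms.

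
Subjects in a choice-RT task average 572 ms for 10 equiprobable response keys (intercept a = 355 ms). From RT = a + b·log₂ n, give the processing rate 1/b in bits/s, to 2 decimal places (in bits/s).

b = (572 − 355)/log₂ 10 = 217/3.3219 = 65.324 ms per bit = 0.06532 s/bit; the reciprocal is 15.308 bits/s.

15.31 bits/s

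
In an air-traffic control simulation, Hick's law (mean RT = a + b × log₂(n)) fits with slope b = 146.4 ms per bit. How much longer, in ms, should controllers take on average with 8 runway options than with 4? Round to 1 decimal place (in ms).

146.4 ms

ΔRT = (a + b log₂ n₂) − (a + b log₂ n₁) = b·(log₂ n₂ − log₂ n₁).
log₂(8) − log₂(4) = log₂(8/4) = log₂(2) = 1.
ΔRT = 146.4 × 1.0000 = 146.400 ms.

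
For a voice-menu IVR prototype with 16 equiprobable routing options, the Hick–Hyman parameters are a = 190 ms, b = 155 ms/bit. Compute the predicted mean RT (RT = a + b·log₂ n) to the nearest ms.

log₂(16) = 4 bits, so RT = 190 + 155 × 4 ≈ 810.000 ms.

810 ms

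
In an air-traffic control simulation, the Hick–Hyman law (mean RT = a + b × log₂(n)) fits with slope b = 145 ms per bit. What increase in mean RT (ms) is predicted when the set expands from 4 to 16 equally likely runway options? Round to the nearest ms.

Only the slope matters, since a is common to both: ΔRT = b·log₂(n₂/n₁).
log₂(16) − log₂(4) = log₂(16/4) = log₂(4) = 2.
ΔRT = 145 × 2.0000 = 290.000 ms.

290 ms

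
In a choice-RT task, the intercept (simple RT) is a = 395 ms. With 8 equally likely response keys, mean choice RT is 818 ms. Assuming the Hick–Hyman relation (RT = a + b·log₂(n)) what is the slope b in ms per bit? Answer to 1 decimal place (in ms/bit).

8 alternatives carry log₂ 8 = 3 bits; the choice cost is 818 − 395 = 423 ms, so b = 423/3 = 141.000 ms/bit.

141.0 ms/bit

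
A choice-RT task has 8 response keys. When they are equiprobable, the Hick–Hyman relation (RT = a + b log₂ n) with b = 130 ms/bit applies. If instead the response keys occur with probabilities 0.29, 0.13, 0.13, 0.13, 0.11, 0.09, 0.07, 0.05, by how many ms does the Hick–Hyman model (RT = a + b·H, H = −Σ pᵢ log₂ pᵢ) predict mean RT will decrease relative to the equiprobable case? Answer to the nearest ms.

24 ms

Equiprobable entropy H₀ = log₂ 8 = 3.0000 bits.
Skewed entropy H = −Σ pᵢ log₂ pᵢ = 2.8134 bits.
ΔRT = b·(H₀ − H) = 130 × 0.1866 = 24.25 ms.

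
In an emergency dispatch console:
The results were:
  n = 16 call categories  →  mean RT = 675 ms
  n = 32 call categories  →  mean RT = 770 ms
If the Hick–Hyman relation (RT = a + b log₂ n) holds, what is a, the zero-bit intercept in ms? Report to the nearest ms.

Slope: b = (770 − 675) / (log₂ 32 − log₂ 16) = 95/1.0000 = 95 ms/bit.
a = RT₁ − b·log₂ n₁ = 675 − 95 × 4 = 295.000 ms.

295 ms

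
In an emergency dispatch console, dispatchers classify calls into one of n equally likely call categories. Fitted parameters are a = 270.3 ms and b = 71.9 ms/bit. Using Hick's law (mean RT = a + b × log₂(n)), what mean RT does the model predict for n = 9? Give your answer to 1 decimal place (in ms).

498.2 ms

log₂(9) = 3.1699 bits, so RT = 270.3 + 71.9 × 3.1699 ≈ 498.218 ms.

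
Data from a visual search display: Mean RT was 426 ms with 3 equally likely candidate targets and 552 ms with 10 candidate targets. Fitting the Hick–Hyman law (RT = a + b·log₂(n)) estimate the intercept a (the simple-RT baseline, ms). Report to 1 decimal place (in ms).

311.0 ms

Slope: b = (552 − 426) / (log₂ 10 − log₂ 3) = 126/1.7370 = 72.540 ms/bit.
Intercept: a = 426 − 72.540·log₂(3) = 311.026 ms.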